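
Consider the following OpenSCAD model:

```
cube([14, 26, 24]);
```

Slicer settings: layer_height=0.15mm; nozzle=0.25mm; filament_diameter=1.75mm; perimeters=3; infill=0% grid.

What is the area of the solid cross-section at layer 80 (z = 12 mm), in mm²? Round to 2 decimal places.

364.00 mm²

At z = 12 mm: the cube (footprint 14×26) is included at this height (area 364.00 mm²). Overall, the cross-section is a single solid region. Net area = 364.00 mm².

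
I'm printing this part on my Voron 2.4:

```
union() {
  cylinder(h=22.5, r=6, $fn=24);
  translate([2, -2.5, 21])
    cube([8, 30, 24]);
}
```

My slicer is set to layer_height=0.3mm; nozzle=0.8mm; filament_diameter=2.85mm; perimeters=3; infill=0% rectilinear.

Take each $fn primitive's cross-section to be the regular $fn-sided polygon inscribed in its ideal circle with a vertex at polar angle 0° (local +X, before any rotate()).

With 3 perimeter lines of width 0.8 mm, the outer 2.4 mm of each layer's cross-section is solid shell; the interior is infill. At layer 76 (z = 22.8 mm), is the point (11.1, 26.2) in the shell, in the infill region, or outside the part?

At z = 22.8 mm: the cylinder is not intersected at this z (z outside [0, 22.5]); the 8×30 cube at (2, -2.5) contributes its full rectangle; Merging all regions: only the 8×30 cube at (2, -2.5) is present, so the union is just that shape — 1 connected region. Overall, the cross-section is a single solid region. The nearest boundary edge runs (10.00, -2.50)→(10.00, 27.50); distance from the point to it = 1.10 mm. The point is not inside any of the regions above, so it lies outside the cross-section (1.10 mm from the nearest boundary).

outside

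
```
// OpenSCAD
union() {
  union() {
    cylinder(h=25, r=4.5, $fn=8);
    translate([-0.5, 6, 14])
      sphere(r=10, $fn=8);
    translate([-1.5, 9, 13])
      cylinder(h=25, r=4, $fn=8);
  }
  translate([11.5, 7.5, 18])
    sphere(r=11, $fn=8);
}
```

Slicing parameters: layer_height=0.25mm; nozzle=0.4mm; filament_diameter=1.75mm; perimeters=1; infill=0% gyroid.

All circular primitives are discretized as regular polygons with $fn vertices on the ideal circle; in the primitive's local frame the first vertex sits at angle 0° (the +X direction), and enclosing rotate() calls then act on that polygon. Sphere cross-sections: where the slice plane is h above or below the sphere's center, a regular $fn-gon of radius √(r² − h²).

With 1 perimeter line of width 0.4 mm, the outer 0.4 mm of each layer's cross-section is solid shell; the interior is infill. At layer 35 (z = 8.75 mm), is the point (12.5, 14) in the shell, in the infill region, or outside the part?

At z = 8.75 mm: the r=4.5 cylinder contributes a regular 8-gon of circumradius 4.5; the r=10 sphere at (-0.5, 6) slices to a regular 8-gon of circumradius 8.511 (√(r²−h²) with h=5.25 from center); the cylinder at (-1.5, 9) is absent (z outside [13, 38]); Merging all regions: the regions partially overlap (shared area 42.51 mm²), so overlapping operands fuse into one piece — 1 connected region; the r=11 sphere at (11.5, 7.5) contributes a regular 8-gon of circumradius √(11²−9.25²) = 5.953; Taking the union: the regions partially overlap (shared area 6.86 mm²), so overlapping operands fuse into one piece — 1 connected region. Overall, the cross-section is a single solid region. The nearest boundary edge runs (11.50, 13.45)→(15.71, 11.71); distance from the point to it = 0.89 mm. The point is not inside any of the regions above, so it lies outside the cross-section (0.89 mm from the nearest boundary).

outside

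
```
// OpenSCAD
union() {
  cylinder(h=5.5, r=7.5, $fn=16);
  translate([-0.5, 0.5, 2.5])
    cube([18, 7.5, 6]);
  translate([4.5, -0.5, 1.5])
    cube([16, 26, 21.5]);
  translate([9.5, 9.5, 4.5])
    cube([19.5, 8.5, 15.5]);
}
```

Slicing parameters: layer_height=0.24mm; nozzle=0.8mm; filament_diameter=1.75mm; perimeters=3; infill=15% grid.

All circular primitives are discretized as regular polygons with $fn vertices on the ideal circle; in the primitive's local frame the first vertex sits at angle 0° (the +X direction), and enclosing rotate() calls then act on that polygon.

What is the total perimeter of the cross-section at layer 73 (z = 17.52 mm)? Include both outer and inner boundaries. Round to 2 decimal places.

101.00 mm

At z = 17.52 mm: the cylinder does not reach this height (z outside [0, 5.5]); the cube at (-0.5, 0.5) does not reach this height (z outside [2.5, 8.5]); the 16×26 cube at (4.5, -0.5) contributes its full rectangle (perimeter 84.00 mm); the 19.5×8.5 cube at (9.5, 9.5) contributes its full rectangle (perimeter 56.00 mm); Taking the union: the regions partially overlap (shared area 93.50 mm²), so the edge portions inside another operand are dropped and the merged outline is re-measured after clipping — boundary = 101.00 mm. Overall, the cross-section is a single solid region. Total boundary length (outer) = 101.00 mm.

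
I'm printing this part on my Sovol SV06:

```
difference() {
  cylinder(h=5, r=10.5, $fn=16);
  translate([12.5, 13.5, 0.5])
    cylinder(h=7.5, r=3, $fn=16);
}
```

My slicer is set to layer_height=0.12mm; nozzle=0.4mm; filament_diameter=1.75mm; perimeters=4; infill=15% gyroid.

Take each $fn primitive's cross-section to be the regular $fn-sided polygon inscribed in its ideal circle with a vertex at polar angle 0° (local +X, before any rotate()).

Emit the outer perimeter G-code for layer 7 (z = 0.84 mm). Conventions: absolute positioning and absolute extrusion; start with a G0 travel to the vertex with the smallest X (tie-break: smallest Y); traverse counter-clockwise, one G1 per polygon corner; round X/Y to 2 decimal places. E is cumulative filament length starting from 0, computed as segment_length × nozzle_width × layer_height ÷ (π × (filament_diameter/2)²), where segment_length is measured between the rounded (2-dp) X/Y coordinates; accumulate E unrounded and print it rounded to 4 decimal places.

At z = 0.84 mm: the r=10.5 cylinder gives a regular 16-gon of circumradius 10.5 (constant along its height); the r=3 cylinder at (12.5, 13.5) gives a regular 16-gon of circumradius 3 (constant along its height); After the difference (first − rest): starting from the r=10.5 cylinder, the r=3 cylinder at (12.5, 13.5) misses the remaining region (no effect) — 1 connected region. The outline is a single polygon with 16 vertices. Extrusion per mm of travel: 0.4 × 0.12 / (π × 0.875²) = 0.019956. Accumulating E over each segment gives final E = 1.3079.

G0 X-10.50 Y0.00 Z0.84
G1 X-9.70 Y-4.02 E0.0818
G1 X-7.42 Y-7.42 E0.1635
G1 X-4.02 Y-9.70 E0.2452
G1 X0.00 Y-10.50 E0.3270
G1 X4.02 Y-9.70 E0.4088
G1 X7.42 Y-7.42 E0.4905
G1 X9.70 Y-4.02 E0.5722
G1 X10.50 Y0.00 E0.6540
G1 X9.70 Y4.02 E0.7358
G1 X7.42 Y7.42 E0.8175
G1 X4.02 Y9.70 E0.8991
G1 X0.00 Y10.50 E0.9809
G1 X-4.02 Y9.70 E1.0627
G1 X-7.42 Y7.42 E1.1444
G1 X-9.70 Y4.02 E1.2261
G1 X-10.50 Y0.00 E1.3079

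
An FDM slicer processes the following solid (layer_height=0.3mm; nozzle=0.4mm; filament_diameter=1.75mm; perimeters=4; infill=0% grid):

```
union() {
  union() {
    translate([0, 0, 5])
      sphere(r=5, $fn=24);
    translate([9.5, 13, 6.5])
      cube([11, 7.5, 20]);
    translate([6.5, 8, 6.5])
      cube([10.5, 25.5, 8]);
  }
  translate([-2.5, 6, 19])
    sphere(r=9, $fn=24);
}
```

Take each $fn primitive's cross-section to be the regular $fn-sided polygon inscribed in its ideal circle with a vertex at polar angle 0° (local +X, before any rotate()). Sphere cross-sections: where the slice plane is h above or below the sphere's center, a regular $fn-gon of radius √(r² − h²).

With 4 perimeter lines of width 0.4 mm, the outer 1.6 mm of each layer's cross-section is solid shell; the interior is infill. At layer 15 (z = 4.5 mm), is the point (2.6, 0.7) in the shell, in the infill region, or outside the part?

infill

At z = 4.5 mm: the r=5 sphere slices to a regular 24-gon of circumradius 4.975 (√(r²−h²) with h=0.5 from center); the cube at (9.5, 13) does not reach this height (z outside [6.5, 26.5]); the cube at (6.5, 8) is not intersected at this z (z outside [6.5, 14.5]); Merging all regions: only the r=5 sphere is present, so the union is just that shape — 1 connected region; the sphere at (-2.5, 6) is not intersected at this z (|z−center|=14.500 > r=9); Combining (union): only that combined region is present, so the union is just that shape — 1 connected region. Overall, the cross-section is a single solid region. The nearest boundary edge runs (4.81, 1.29)→(4.31, 2.49); distance from the point to it = 2.26 mm. The point is inside the cross-section and 2.26 mm from the nearest boundary — more than the 1.6 mm shell width (4 × 0.4), so it's in the infill interior.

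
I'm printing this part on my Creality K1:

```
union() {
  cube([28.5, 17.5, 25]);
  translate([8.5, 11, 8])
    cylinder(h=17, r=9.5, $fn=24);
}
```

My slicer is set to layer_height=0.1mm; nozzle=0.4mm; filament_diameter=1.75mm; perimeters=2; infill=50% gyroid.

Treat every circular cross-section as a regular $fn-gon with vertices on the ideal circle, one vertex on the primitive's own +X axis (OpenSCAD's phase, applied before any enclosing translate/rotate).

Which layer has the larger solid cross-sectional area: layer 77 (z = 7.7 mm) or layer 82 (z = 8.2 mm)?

layer 82 (z = 8.2 mm)

Layer 77 (z = 7.7): the cube (footprint 28.5×17.5) is included at this height (area 498.75 mm²); the cylinder at (8.5, 11) does not reach this height (z outside [8, 25]); Combining (union): only the 28.5×17.5 cube is present, so the union is just that shape — area = 498.75 mm². So its area = 498.75 mm². Layer 82 (z = 8.2): the cube (footprint 28.5×17.5) is included at this height (area 498.75 mm²); the cylinder at (8.5, 11): section is a regular 24-gon, circumradius r=9.5 (area = (24/2)·9.500²·sin(360°/24) = 280.30 mm²); Taking the union: the regions partially overlap — summed areas 779.05 mm² minus the doubly-counted overlap 247.17 mm² gives 531.88 mm² — area = 531.88 mm². So its area = 531.88 mm². Layer 82 is larger (531.88 vs 498.75 mm²).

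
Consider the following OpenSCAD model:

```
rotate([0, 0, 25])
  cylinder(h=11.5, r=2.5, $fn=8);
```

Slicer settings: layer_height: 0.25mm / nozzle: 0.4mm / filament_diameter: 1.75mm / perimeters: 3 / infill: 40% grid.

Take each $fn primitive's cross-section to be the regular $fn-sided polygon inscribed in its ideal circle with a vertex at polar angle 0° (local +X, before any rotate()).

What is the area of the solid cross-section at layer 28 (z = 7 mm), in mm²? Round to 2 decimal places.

At z = 7 mm: the cylinder: section is a regular 8-gon, circumradius r=2.5 (area = (8/2)·2.500²·sin(360°/8) = 17.68 mm²); (whole slice rotated 25° about Z — lengths, areas and connectivity unchanged). Overall, the cross-section is a single solid region. Net area = 17.68 mm².

17.68 mm²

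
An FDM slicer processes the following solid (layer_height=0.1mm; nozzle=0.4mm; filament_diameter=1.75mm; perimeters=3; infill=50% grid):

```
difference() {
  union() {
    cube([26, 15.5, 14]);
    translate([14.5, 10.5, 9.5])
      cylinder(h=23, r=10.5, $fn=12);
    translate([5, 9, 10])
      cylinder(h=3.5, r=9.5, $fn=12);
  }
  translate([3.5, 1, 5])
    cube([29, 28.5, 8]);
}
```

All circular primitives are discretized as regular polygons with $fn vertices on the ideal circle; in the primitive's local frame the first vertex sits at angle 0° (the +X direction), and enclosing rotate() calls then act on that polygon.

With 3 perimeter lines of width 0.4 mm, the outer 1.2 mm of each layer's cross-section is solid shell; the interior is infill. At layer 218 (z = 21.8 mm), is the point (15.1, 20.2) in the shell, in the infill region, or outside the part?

shell

At z = 21.8 mm: the cube does not reach this height (z outside [0, 14]); the cylinder at (14.5, 10.5): section is a regular 12-gon, circumradius r=10.5; the cylinder at (5, 9) does not reach this height (z outside [10, 13.5]); Taking the union: only the r=10.5 cylinder at (14.5, 10.5) is present, so the union is just that shape — 1 connected region; the cube at (3.5, 1) does not reach this height (z outside [5, 13]); After the difference (first − rest): none of the subtracted shapes is present at this height, so that combined region is unchanged — 1 connected region. Overall, the cross-section is a single solid region. The nearest boundary edge runs (19.75, 19.59)→(14.50, 21.00); distance from the point to it = 0.62 mm. The point is inside the cross-section, 0.62 mm from the nearest boundary — within the 1.2 mm shell band (3 × 0.4).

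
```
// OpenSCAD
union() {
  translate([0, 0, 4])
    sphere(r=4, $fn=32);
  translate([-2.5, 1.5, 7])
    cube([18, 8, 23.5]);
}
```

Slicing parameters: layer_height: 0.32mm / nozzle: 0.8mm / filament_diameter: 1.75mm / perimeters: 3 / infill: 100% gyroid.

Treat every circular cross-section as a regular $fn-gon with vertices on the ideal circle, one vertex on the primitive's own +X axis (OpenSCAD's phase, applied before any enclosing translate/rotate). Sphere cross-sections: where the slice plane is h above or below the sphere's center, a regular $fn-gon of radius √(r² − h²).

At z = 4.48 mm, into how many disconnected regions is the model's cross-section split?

At z = 4.48 mm: the r=4 sphere slices to a regular 32-gon of circumradius 3.971 (√(r²−h²) with h=0.48 from center); the cube at (-2.5, 1.5) is absent (z outside [7, 30.5]); Combining (union): only the r=4 sphere is present, so the union is just that shape — 1 connected region. The result has 1 disconnected region.

1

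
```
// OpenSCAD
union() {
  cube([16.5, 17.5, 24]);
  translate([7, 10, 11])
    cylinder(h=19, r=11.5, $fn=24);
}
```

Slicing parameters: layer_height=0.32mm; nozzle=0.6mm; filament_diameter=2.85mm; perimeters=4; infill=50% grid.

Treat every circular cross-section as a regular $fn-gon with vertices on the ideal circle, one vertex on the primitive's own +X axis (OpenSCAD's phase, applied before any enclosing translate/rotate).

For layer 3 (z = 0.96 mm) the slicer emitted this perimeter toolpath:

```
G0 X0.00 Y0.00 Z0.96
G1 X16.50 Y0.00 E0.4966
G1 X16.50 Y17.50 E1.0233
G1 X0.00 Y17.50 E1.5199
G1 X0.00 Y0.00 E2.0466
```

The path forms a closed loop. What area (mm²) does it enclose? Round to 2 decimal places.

Apply the shoelace formula to the sequence of (X, Y) vertices; enclosed area = 288.75 mm².

288.75 mm²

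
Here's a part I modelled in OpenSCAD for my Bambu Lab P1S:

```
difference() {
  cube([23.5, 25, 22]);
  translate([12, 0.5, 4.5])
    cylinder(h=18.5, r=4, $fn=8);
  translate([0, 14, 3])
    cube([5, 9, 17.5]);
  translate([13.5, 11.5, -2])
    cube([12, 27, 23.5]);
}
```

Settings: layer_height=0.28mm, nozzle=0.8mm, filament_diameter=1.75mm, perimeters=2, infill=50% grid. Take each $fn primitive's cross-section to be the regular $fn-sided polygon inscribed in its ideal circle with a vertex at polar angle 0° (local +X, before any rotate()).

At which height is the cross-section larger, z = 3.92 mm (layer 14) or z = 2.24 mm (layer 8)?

Layer 14 (z = 3.92): the 23.5×25 cube contributes its full rectangle (area 587.50 mm²); the cylinder at (12, 0.5) does not reach this height (z outside [4.5, 23]); the 5×9 cube at (0, 14) contributes its full rectangle (area 45.00 mm²); the 12×27 cube at (13.5, 11.5) contributes its full rectangle (area 324.00 mm²); Taking the first minus the rest: starting from the 23.5×25 cube (587.50 mm²), the 5×9 cube at (0, 14) lies inside it touching the edge (removes its full 45.00 mm²); the 12×27 cube at (13.5, 11.5) partially overlaps it — only the 135.00 mm² overlap (of its 324.00 mm²) is removed, clipping the outline — area = 407.50 mm². So its area = 407.50 mm². Layer 8 (z = 2.24): the 23.5×25 cube contributes its full rectangle (area 587.50 mm²); the cylinder at (12, 0.5) is not intersected at this z (z outside [4.5, 23]); the cube at (0, 14) is not intersected at this z (z outside [3, 20.5]); the 12×27 cube at (13.5, 11.5) contributes its full rectangle (area 324.00 mm²); Subtracting the remaining from the first: starting from the 23.5×25 cube (587.50 mm²), the 12×27 cube at (13.5, 11.5) partially overlaps it — only the 135.00 mm² overlap (of its 324.00 mm²) is removed, clipping the outline — area = 452.50 mm². So its area = 452.50 mm². Layer 8 is larger (452.50 vs 407.50 mm²).

layer 8 (z = 2.24 mm)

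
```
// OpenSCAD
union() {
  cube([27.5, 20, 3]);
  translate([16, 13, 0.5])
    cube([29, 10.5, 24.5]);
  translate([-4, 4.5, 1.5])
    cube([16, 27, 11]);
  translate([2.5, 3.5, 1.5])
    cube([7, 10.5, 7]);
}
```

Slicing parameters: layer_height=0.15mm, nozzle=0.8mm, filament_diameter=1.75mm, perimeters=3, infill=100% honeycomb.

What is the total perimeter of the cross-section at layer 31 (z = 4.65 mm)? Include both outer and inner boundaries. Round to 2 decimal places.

167.00 mm

At z = 4.65 mm: the cube is absent (z outside [0, 3]); the cube at (16, 13) is present — its section is the full 29×10.5 rectangle (perimeter 79.00 mm); the cube at (-4, 4.5) (footprint 16×27) is included at this height (perimeter 86.00 mm); the cube at (2.5, 3.5) is present — its section is the full 7×10.5 rectangle (perimeter 35.00 mm); Taking the union: the regions partially overlap (shared area 66.50 mm²), so the edge portions inside another operand are dropped and the merged outline is re-measured after clipping — boundary = 167.00 mm. Overall, the cross-section has 2 separate islands. Total boundary length (outer) = 167.00 mm.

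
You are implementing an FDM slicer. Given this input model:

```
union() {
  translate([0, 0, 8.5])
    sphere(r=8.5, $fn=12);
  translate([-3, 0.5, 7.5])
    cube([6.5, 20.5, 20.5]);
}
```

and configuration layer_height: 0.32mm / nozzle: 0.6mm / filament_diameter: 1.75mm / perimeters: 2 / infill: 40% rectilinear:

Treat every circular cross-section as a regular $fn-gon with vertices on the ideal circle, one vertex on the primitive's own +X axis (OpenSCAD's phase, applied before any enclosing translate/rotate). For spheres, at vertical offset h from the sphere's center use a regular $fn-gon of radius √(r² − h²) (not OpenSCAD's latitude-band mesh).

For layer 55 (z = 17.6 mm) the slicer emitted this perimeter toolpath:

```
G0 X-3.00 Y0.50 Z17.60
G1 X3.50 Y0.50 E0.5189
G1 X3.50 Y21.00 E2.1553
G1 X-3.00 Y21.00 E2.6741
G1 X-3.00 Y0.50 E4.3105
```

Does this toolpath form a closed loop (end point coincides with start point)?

yes

Start point (G0): (-3.00, 0.50). End point (last G1): the path returns to the start — closed.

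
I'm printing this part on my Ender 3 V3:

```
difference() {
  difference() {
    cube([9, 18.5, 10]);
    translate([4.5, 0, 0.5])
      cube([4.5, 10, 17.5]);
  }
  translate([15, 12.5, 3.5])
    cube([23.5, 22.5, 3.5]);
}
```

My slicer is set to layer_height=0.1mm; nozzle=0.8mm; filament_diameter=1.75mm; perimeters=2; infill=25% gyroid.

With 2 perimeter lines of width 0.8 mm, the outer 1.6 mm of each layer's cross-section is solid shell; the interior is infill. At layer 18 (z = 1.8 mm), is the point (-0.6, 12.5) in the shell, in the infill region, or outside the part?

outside

At z = 1.8 mm: the 9×18.5 cube contributes its full rectangle; the cube at (4.5, 0) is present — its section is the full 4.5×10 rectangle; After the difference (first − rest): starting from the 9×18.5 cube, the 4.5×10 cube at (4.5, 0) lies inside it touching the edge (removes its full 45.00 mm²) — 1 connected region; the cube at (15, 12.5) is not intersected at this z (z outside [3.5, 7]); Taking the first minus the rest: none of the subtracted shapes is present at this height, so the result so far is unchanged — 1 connected region. Overall, the cross-section is a single solid region. The nearest boundary edge runs (0.00, 0.00)→(0.00, 18.50); distance from the point to it = 0.60 mm. The point is not inside any of the regions above, so it lies outside the cross-section (0.60 mm from the nearest boundary).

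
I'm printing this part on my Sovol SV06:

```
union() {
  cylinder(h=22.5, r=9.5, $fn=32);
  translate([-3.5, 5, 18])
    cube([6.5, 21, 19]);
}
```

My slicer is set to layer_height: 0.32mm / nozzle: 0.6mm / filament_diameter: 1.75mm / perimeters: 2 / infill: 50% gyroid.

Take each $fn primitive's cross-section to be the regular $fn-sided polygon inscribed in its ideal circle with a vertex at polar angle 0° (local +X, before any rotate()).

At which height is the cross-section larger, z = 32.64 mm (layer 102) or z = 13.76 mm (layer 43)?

Layer 102 (z = 32.64): the cylinder is absent (z outside [0, 22.5]); the cube at (-3.5, 5) is present — its section is the full 6.5×21 rectangle (area 136.50 mm²); Combining (union): only the 6.5×21 cube at (-3.5, 5) is present, so the union is just that shape — area = 136.50 mm². So its area = 136.50 mm². Layer 43 (z = 13.76): the r=9.5 cylinder gives a regular 32-gon of circumradius 9.5 (constant along its height) (area = (32/2)·9.500²·sin(360°/32) = 281.71 mm²); the cube at (-3.5, 5) is absent (z outside [18, 37]); Combining (union): only the r=9.5 cylinder is present, so the union is just that shape — area = 281.71 mm². So its area = 281.71 mm². Layer 43 is larger (281.71 vs 136.50 mm²).

layer 43 (z = 13.76 mm)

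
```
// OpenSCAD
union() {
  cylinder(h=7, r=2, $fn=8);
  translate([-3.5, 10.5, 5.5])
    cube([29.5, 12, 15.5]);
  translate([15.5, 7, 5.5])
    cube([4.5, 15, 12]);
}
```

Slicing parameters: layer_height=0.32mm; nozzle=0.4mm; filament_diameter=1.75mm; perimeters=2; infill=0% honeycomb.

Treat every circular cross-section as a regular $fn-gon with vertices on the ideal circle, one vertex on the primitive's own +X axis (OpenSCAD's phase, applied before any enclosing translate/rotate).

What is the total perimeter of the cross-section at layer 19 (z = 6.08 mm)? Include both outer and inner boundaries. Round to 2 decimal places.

At z = 6.08 mm: the cylinder: section is a regular 8-gon, circumradius r=2 (perimeter = 2·8·2.000·sin(180°/8) = 12.25 mm); the 29.5×12 cube at (-3.5, 10.5) contributes its full rectangle (perimeter 83.00 mm); the 4.5×15 cube at (15.5, 7) contributes its full rectangle (perimeter 39.00 mm); Merging all regions: the regions partially overlap (shared area 51.75 mm²), so the edge portions inside another operand are dropped and the merged outline is re-measured after clipping — boundary = 102.25 mm. Overall, the cross-section has 2 separate islands. Total boundary length (outer) = 102.25 mm.

102.25 mm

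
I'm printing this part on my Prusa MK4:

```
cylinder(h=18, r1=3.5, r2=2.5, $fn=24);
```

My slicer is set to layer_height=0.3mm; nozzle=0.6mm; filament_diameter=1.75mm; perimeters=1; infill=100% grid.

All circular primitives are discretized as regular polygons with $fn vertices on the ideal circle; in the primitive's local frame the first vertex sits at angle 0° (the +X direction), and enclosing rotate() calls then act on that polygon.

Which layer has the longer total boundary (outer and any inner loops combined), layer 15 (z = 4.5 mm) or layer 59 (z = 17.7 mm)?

Layer 15 (z = 4.5): the cone contributes a regular 24-gon of circumradius 3.250 (interpolated between r1=3.5 and r2=2.5 at t=0.250) (perimeter = 2·24·3.250·sin(180°/24) = 20.36 mm). So its perimeter = 20.36 mm. Layer 59 (z = 17.7): the cone (r1=3.5→r2=2.5) has section circumradius 2.517 here — a regular 24-gon (perimeter = 2·24·2.517·sin(180°/24) = 15.77 mm). So its perimeter = 15.77 mm. Layer 15 is larger (20.36 vs 15.77 mm).

layer 15 (z = 4.5 mm)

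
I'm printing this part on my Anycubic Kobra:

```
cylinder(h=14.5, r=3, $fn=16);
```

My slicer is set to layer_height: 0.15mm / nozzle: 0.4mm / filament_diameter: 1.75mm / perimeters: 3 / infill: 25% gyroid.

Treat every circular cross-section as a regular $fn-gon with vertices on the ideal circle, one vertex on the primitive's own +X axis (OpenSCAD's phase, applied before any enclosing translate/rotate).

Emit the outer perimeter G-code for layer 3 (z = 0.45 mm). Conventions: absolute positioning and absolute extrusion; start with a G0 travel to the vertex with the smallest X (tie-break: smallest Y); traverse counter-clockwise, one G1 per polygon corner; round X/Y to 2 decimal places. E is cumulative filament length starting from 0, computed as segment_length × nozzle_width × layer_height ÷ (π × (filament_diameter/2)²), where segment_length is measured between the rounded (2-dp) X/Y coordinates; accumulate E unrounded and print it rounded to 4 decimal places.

G0 X-3.00 Y0.00 Z0.45
G1 X-2.77 Y-1.15 E0.0293
G1 X-2.12 Y-2.12 E0.0584
G1 X-1.15 Y-2.77 E0.0875
G1 X0.00 Y-3.00 E0.1168
G1 X1.15 Y-2.77 E0.1460
G1 X2.12 Y-2.12 E0.1751
G1 X2.77 Y-1.15 E0.2043
G1 X3.00 Y0.00 E0.2335
G1 X2.77 Y1.15 E0.2628
G1 X2.12 Y2.12 E0.2919
G1 X1.15 Y2.77 E0.3210
G1 X0.00 Y3.00 E0.3503
G1 X-1.15 Y2.77 E0.3795
G1 X-2.12 Y2.12 E0.4087
G1 X-2.77 Y1.15 E0.4378
G1 X-3.00 Y0.00 E0.4671

At z = 0.45 mm: the r=3 cylinder contributes a regular 16-gon of circumradius 3. The outline is a single polygon with 16 vertices. Extrusion per mm of travel: 0.4 × 0.15 / (π × 0.875²) = 0.024945. Accumulating E over each segment gives final E = 0.4671.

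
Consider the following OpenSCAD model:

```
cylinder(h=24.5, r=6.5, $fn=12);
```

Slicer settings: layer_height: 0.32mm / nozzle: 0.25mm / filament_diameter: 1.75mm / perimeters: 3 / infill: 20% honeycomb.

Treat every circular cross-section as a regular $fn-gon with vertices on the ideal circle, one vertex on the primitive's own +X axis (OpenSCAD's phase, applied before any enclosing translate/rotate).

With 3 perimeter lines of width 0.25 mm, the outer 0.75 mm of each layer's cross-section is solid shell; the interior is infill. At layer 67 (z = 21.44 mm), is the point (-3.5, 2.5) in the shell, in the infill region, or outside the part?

At z = 21.44 mm: the r=6.5 cylinder gives a regular 12-gon of circumradius 6.5 (constant along its height). Overall, the cross-section is a single solid region. The nearest boundary edge runs (-3.25, 5.63)→(-5.63, 3.25); distance from the point to it = 2.04 mm. The point is inside the cross-section and 2.04 mm from the nearest boundary — more than the 0.75 mm shell width (3 × 0.25), so it's in the infill interior.

infill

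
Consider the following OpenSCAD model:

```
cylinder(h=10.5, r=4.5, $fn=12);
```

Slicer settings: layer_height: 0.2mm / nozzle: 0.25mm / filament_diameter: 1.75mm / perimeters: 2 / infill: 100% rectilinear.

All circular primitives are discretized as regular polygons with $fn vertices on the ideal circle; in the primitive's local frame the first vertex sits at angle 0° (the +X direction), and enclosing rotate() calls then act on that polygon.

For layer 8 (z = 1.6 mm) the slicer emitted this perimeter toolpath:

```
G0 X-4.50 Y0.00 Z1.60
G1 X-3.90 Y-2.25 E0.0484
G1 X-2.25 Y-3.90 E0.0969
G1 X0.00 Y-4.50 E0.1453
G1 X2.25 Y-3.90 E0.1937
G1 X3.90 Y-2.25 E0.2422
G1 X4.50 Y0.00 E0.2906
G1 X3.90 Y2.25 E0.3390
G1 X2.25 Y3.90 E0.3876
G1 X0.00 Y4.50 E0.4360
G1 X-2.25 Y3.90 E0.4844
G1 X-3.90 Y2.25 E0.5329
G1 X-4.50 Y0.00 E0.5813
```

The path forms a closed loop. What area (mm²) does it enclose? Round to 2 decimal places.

60.79 mm²

Apply the shoelace formula to the sequence of (X, Y) vertices; enclosed area = 60.79 mm².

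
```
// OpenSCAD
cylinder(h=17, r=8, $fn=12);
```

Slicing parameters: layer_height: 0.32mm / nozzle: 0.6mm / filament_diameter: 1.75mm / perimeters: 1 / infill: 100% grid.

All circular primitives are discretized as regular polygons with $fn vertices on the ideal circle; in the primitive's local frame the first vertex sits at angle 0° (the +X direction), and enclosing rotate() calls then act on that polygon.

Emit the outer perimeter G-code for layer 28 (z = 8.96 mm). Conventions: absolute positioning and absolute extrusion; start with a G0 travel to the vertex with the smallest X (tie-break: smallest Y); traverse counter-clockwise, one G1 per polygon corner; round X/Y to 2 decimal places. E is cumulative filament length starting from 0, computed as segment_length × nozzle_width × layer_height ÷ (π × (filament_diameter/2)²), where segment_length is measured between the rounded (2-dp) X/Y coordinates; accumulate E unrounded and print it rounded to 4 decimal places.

G0 X-8.00 Y0.00 Z8.96
G1 X-6.93 Y-4.00 E0.3305
G1 X-4.00 Y-6.93 E0.6613
G1 X0.00 Y-8.00 E0.9918
G1 X4.00 Y-6.93 E1.3223
G1 X6.93 Y-4.00 E1.6531
G1 X8.00 Y0.00 E1.9836
G1 X6.93 Y4.00 E2.3141
G1 X4.00 Y6.93 E2.6449
G1 X0.00 Y8.00 E2.9754
G1 X-4.00 Y6.93 E3.3060
G1 X-6.93 Y4.00 E3.6367
G1 X-8.00 Y0.00 E3.9672

At z = 8.96 mm: the cylinder: section is a regular 12-gon, circumradius r=8. The outline is a single polygon with 12 vertices. Extrusion per mm of travel: 0.6 × 0.32 / (π × 0.875²) = 0.079824. Accumulating E over each segment gives final E = 3.9672.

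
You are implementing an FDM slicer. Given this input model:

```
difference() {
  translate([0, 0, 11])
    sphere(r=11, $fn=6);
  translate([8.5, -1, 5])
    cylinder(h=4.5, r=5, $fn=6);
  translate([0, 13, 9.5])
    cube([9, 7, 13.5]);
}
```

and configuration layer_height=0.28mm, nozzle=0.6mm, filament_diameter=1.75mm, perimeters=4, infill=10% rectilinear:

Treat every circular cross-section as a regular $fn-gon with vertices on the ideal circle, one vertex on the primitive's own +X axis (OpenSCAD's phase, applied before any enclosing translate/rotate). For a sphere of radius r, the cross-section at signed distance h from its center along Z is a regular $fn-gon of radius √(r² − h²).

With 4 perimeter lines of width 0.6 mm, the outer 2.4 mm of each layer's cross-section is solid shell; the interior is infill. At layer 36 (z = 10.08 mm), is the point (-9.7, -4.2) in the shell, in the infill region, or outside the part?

At z = 10.08 mm: the r=11 sphere contributes a regular 6-gon of circumradius √(11²−0.92²) = 10.961; the cylinder at (8.5, -1) does not reach this height (z outside [5, 9.5]); the 9×7 cube at (0, 13) contributes its full rectangle; After the difference (first − rest): starting from the r=11 sphere, the 9×7 cube at (0, 13) misses the remaining region (no effect) — 1 connected region. Overall, the cross-section is a single solid region. The nearest boundary edge runs (-5.48, -9.49)→(-10.96, 0.00); distance from the point to it = 1.01 mm. The point is not inside any of the regions above, so it lies outside the cross-section (1.01 mm from the nearest boundary).

outside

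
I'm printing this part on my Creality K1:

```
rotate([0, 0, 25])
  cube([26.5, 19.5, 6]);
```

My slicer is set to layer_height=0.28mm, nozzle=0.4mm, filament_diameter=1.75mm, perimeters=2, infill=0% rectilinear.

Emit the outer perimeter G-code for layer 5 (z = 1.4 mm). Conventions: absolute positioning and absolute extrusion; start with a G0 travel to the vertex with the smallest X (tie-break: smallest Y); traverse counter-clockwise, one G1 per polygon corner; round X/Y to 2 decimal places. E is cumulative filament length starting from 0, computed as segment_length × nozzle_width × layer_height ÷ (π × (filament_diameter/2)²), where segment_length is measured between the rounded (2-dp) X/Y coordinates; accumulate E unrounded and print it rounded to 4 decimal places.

At z = 1.4 mm: the cube is present — its section is the full 26.5×19.5 rectangle; (whole slice rotated 25° about Z — lengths, areas and connectivity unchanged). The outline is a single polygon with 4 vertices. Extrusion per mm of travel: 0.4 × 0.28 / (π × 0.875²) = 0.046564. Accumulating E over each segment gives final E = 4.2839.

G0 X-8.24 Y17.67 Z1.40
G1 X0.00 Y0.00 E0.9079
G1 X24.02 Y11.20 E2.1419
G1 X15.78 Y28.87 E3.0498
G1 X-8.24 Y17.67 E4.2839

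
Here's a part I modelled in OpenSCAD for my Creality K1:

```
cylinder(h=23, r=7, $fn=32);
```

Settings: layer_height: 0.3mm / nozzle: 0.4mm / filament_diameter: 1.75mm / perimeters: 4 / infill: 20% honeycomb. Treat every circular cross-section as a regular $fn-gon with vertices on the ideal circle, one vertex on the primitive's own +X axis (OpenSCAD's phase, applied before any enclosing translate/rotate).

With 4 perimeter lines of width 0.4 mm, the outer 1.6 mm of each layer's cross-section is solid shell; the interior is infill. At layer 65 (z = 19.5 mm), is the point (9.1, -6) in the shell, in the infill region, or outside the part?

outside

At z = 19.5 mm: the cylinder: section is a regular 32-gon, circumradius r=7. Overall, the cross-section is a single solid region. The nearest boundary edge runs (4.95, -4.95)→(5.82, -3.89); distance from the point to it = 3.90 mm. The point is not inside any of the regions above, so it lies outside the cross-section (3.90 mm from the nearest boundary).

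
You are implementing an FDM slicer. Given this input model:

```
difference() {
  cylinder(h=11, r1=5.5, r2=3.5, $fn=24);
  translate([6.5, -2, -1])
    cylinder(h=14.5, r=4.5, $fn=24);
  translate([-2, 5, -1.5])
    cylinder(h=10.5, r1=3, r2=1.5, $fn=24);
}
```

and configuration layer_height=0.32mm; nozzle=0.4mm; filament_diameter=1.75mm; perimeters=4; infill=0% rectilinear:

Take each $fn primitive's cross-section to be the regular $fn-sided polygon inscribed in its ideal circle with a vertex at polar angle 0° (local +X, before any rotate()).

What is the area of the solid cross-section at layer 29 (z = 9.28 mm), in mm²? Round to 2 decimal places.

40.49 mm²

At z = 9.28 mm: the cone: at t=0.844 of its height the radius interpolates to r₁+(r₂−r₁)t = 3.813, giving a regular 24-gon of that circumradius (area = (24/2)·3.813²·sin(360°/24) = 45.15 mm²); the cylinder at (6.5, -2): section is a regular 24-gon, circumradius r=4.5 (area = (24/2)·4.500²·sin(360°/24) = 62.89 mm²); the cone at (-2, 5) is absent (z outside [-1.5, 9]); Subtracting the remaining from the first: starting from the cone (45.15 mm²), the r=4.5 cylinder at (6.5, -2) partially overlaps it — only the 4.66 mm² overlap (of its 62.89 mm²) is removed, clipping the outline — area = 40.49 mm². Overall, the cross-section is a single solid region. Net area = 40.49 mm².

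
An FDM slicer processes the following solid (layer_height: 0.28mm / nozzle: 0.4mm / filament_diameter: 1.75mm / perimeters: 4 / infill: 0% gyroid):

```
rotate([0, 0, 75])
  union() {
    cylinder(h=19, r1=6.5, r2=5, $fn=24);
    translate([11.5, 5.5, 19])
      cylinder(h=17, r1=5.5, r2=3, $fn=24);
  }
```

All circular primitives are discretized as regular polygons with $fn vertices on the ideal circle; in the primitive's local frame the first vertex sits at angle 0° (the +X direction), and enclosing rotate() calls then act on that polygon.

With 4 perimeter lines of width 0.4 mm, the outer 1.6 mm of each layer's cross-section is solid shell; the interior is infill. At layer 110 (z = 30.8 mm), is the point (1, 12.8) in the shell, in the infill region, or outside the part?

shell

At z = 30.8 mm: the cone does not reach this height (z outside [0, 19]); the cone at (11.5, 5.5): at t=0.694 of its height the radius interpolates to r₁+(r₂−r₁)t = 3.765, giving a regular 24-gon of that circumradius; Merging all regions: only the cone at (11.5, 5.5) is present, so the union is just that shape — 1 connected region; (rotated 75° about Z; rotation is an isometry so areas/perimeters/island counts are preserved). Overall, the cross-section is a single solid region. Undo the 75° rotation: the query point maps to (12.623, 2.347) in the un-rotated model frame. The nearest boundary edge runs (12.47, 1.86)→(13.38, 2.24); distance from the point to it = 0.39 mm. The point is inside the cross-section, 0.39 mm from the nearest boundary — within the 1.6 mm shell band (4 × 0.4).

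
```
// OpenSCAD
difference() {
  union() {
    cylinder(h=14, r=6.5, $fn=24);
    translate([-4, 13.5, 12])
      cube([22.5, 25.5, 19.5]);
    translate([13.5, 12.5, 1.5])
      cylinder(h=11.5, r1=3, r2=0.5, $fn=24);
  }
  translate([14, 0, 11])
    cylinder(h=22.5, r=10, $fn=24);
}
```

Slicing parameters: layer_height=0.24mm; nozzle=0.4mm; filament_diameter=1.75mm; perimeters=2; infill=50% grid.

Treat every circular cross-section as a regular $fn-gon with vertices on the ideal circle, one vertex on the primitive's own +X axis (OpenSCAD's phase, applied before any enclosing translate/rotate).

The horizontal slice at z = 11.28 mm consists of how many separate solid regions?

At z = 11.28 mm: the cylinder: section is a regular 24-gon, circumradius r=6.5; the cube at (-4, 13.5) is not intersected at this z (z outside [12, 31.5]); the cone at (13.5, 12.5) contributes a regular 24-gon of circumradius 0.874 (interpolated between r1=3 and r2=0.5 at t=0.850); Merging all regions: the 2 present regions are separate (no shared area or edge), so areas and boundary lengths simply add and each stays a separate island — 2 connected regions; the cylinder at (14, 0): section is a regular 24-gon, circumradius r=10; After the difference (first − rest): starting from that combined region, the r=10 cylinder at (14, 0) partially overlaps it — only the 13.52 mm² overlap (of its 310.58 mm²) is removed, clipping the outline — 2 connected regions. The result has 2 disconnected regions.

2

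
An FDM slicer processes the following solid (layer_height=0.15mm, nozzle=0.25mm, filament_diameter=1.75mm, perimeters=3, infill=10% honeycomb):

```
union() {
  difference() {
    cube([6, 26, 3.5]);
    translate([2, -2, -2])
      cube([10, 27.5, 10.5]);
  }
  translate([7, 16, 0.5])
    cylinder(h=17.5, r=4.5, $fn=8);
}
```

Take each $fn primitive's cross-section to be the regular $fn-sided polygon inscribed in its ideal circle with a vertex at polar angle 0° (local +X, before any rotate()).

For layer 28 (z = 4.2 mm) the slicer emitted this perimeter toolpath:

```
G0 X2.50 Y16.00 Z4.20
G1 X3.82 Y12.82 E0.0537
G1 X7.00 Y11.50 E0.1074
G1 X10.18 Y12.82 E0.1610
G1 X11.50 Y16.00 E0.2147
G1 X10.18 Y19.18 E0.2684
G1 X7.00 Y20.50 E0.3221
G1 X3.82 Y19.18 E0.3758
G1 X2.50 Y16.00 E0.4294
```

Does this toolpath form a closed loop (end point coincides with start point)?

yes

Start point (G0): (2.50, 16.00). End point (last G1): the path returns to the start — closed.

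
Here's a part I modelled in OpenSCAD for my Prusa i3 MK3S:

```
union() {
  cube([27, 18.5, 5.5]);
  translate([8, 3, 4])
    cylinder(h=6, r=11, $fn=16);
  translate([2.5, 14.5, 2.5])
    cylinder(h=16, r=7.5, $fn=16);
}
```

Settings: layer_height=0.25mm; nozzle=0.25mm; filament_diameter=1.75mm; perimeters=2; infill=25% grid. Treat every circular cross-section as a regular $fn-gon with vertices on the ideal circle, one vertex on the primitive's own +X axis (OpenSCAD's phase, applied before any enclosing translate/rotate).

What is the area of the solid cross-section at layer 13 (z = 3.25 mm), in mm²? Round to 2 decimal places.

At z = 3.25 mm: the cube is present — its section is the full 27×18.5 rectangle (area 499.50 mm²); the cylinder at (8, 3) is not intersected at this z (z outside [4, 10]); the r=7.5 cylinder at (2.5, 14.5) gives a regular 16-gon of circumradius 7.5 (constant along its height) (area = (16/2)·7.500²·sin(360°/16) = 172.21 mm²); Merging all regions: the regions partially overlap — summed areas 671.71 mm² minus the doubly-counted overlap 99.29 mm² gives 572.42 mm² — area = 572.42 mm². Overall, the cross-section is a single solid region. Net area = 572.42 mm².

572.42 mm²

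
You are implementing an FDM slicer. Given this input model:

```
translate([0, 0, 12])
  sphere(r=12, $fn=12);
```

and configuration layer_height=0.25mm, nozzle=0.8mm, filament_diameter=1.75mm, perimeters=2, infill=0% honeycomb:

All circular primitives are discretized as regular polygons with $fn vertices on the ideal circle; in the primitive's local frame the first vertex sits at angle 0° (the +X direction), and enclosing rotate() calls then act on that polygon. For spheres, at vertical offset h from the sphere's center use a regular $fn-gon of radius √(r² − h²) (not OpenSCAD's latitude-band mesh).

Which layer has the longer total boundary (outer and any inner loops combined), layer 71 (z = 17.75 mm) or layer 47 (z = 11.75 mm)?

Layer 71 (z = 17.75): the r=12 sphere slices to a regular 12-gon of circumradius 10.533 (√(r²−h²) with h=5.75 from center) (perimeter = 2·12·10.533·sin(180°/12) = 65.43 mm). So its perimeter = 65.43 mm. Layer 47 (z = 11.75): the sphere: section is a regular 12-gon, circumradius = √(r²−h²) = √(12²−0.25²) = 11.997 (perimeter = 2·12·11.997·sin(180°/12) = 74.52 mm). So its perimeter = 74.52 mm. Layer 47 is larger (74.52 vs 65.43 mm).

layer 47 (z = 11.75 mm)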